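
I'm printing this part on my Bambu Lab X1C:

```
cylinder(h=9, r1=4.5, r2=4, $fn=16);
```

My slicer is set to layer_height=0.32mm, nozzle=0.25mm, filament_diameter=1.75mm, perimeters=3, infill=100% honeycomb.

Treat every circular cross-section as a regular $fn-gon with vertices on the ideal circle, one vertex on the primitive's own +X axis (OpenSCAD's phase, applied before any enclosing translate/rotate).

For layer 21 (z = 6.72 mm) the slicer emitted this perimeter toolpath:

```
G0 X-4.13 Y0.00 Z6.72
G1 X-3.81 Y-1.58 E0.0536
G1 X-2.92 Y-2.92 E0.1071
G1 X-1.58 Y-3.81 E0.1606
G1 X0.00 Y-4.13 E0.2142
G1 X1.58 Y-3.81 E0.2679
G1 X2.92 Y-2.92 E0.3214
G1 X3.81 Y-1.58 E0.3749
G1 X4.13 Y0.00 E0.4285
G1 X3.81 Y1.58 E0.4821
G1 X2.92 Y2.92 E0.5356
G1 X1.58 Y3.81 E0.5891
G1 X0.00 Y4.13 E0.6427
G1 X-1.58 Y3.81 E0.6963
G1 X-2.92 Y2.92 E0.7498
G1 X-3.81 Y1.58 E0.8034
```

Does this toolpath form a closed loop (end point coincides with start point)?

no

Start point (G0): (-4.13, 0.00). End point (last G1): the path does not return to the start — open.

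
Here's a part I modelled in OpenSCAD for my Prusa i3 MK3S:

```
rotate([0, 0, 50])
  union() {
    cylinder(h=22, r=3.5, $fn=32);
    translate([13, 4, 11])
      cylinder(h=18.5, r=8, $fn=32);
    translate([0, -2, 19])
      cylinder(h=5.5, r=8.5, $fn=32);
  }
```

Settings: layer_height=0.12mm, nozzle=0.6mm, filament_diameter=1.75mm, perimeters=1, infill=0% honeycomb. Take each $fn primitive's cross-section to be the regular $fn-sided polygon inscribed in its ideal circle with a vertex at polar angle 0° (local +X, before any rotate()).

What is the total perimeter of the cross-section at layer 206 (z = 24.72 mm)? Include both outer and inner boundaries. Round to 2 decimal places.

At z = 24.72 mm: the cylinder is not intersected at this z (z outside [0, 22]); the r=8 cylinder at (13, 4) gives a regular 32-gon of circumradius 8 (constant along its height) (perimeter = 2·32·8.000·sin(180°/32) = 50.18 mm); the cylinder at (0, -2) is absent (z outside [19, 24.5]); Combining (union): only the r=8 cylinder at (13, 4) is present, so the union is just that shape — boundary = 50.18 mm; (whole slice rotated 50° about Z — lengths, areas and connectivity unchanged). Overall, the cross-section is a single solid region. Total boundary length (outer) = 50.18 mm.

50.18 mm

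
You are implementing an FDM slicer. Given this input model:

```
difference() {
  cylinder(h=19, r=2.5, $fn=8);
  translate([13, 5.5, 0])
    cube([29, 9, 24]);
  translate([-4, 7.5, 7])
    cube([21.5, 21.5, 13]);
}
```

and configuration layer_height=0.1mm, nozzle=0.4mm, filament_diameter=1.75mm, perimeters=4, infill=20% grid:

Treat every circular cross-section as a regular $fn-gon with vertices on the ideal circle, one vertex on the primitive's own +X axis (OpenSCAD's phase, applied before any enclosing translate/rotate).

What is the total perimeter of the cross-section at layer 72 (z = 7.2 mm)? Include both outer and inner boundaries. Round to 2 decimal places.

15.31 mm

At z = 7.2 mm: the r=2.5 cylinder contributes a regular 8-gon of circumradius 2.5 (perimeter = 2·8·2.500·sin(180°/8) = 15.31 mm); the 29×9 cube at (13, 5.5) contributes its full rectangle (perimeter 76.00 mm); the cube at (-4, 7.5) (footprint 21.5×21.5) is included at this height (perimeter 86.00 mm); After the difference (first − rest): starting from the r=2.5 cylinder, the 29×9 cube at (13, 5.5) misses the remaining region (no effect); the 21.5×21.5 cube at (-4, 7.5) misses the remaining region (no effect) — boundary = 15.31 mm. Overall, the cross-section is a single solid region. Total boundary length (outer) = 15.31 mm.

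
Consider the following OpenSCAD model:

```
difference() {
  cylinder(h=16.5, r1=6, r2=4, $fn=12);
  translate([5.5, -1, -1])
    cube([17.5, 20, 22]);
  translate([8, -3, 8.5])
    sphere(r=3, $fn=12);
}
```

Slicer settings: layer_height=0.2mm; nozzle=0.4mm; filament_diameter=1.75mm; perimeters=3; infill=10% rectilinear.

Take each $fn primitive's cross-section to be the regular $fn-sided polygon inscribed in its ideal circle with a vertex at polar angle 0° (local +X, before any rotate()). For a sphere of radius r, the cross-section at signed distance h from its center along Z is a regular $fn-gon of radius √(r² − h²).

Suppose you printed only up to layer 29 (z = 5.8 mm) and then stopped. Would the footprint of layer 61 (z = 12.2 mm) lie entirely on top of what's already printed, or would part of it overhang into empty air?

Compare the two slices. At z = 5.8: the cone: at t=0.352 of its height the radius interpolates to r₁+(r₂−r₁)t = 5.297, giving a regular 12-gon of that circumradius (area = (12/2)·5.297²·sin(360°/12) = 84.17 mm²); the cube at (5.5, -1) (footprint 17.5×20) is included at this height (area 350.00 mm²); the r=3 sphere at (8, -3) contributes a regular 12-gon of circumradius √(3²−2.7²) = 1.308 (area = (12/2)·1.308²·sin(360°/12) = 5.13 mm²); Subtracting the remaining from the first: starting from the cone (84.17 mm²), the 17.5×20 cube at (5.5, -1) misses the remaining region (no effect); the r=3 sphere at (8, -3) misses the remaining region (no effect) — area = 84.17 mm². At z = 12.2: the cone: at t=0.739 of its height the radius interpolates to r₁+(r₂−r₁)t = 4.521, giving a regular 12-gon of that circumradius (area = (12/2)·4.521²·sin(360°/12) = 61.32 mm²); the cube at (5.5, -1) (footprint 17.5×20) is included at this height (area 350.00 mm²); the sphere at (8, -3) is not intersected at this z (|z−center|=3.700 > r=3); Taking the first minus the rest: starting from the cone (61.32 mm²), the 17.5×20 cube at (5.5, -1) misses the remaining region (no effect) — area = 61.32 mm². Checking containment: the cross-section at z = 12.2 is a subset of the cross-section at z = 5.8.

entirely on top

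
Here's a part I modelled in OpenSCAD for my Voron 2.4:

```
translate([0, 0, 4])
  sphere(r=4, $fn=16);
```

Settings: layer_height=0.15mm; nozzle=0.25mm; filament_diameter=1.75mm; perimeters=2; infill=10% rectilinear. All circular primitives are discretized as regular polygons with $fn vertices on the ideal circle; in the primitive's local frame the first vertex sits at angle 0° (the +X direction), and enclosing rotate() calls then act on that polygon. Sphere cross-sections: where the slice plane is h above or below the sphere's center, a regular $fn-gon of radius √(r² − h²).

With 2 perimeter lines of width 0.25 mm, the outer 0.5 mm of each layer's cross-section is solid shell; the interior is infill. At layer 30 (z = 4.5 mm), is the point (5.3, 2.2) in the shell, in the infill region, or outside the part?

At z = 4.5 mm: the r=4 sphere contributes a regular 16-gon of circumradius √(4²−0.5²) = 3.969. Overall, the cross-section is a single solid region. The nearest boundary edge runs (3.97, 0.00)→(3.67, 1.52); distance from the point to it = 1.77 mm. The point is not inside any of the regions above, so it lies outside the cross-section (1.77 mm from the nearest boundary).

outside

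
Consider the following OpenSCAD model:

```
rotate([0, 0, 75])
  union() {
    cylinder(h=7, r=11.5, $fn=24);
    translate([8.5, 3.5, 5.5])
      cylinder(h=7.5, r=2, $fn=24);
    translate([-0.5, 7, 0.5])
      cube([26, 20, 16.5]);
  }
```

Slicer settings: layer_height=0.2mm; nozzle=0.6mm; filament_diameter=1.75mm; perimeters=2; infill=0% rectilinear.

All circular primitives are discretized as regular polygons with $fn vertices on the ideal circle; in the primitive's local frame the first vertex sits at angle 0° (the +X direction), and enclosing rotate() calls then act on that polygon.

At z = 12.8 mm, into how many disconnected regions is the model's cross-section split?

At z = 12.8 mm: the cylinder is absent (z outside [0, 7]); the cylinder at (8.5, 3.5): section is a regular 24-gon, circumradius r=2; the cube at (-0.5, 7) (footprint 26×20) is included at this height; Combining (union): the 2 present regions are separate (no shared area or edge), so areas and boundary lengths simply add and each stays a separate island — 2 connected regions; (rotated 75° about Z; rotation is an isometry so areas/perimeters/island counts are preserved). The result has 2 disconnected regions.

2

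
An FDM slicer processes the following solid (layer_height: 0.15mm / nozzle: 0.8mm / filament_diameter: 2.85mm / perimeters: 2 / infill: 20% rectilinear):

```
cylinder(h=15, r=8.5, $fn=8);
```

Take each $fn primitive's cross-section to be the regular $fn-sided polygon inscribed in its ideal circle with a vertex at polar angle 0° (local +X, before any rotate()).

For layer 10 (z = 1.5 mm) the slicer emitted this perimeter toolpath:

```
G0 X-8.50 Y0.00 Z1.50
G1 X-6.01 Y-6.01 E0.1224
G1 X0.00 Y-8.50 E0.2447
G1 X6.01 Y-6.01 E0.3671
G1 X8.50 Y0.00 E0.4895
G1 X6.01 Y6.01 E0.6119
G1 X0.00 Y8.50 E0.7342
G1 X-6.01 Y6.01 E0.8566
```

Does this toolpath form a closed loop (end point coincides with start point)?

no

Start point (G0): (-8.50, 0.00). End point (last G1): the path does not return to the start — open.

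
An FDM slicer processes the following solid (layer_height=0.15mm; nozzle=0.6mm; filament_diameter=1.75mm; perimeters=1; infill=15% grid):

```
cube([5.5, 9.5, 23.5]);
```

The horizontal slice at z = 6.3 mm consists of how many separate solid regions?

1

At z = 6.3 mm: the 5.5×9.5 cube contributes its full rectangle. The result has 1 disconnected region.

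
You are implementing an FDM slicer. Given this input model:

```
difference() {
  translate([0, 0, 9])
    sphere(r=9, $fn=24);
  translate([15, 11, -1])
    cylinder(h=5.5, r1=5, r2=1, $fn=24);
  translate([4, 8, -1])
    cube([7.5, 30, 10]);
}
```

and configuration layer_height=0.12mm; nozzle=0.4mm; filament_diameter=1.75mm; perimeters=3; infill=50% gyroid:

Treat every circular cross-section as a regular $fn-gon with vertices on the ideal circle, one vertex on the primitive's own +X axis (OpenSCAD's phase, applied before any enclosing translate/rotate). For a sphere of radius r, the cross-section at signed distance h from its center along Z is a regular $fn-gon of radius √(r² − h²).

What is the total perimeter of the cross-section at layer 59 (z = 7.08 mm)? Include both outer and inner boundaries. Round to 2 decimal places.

At z = 7.08 mm: the sphere: section is a regular 24-gon, circumradius = √(r²−h²) = √(9²−1.92²) = 8.793 (perimeter = 2·24·8.793·sin(180°/24) = 55.09 mm); the cone at (15, 11) is not intersected at this z (z outside [-1, 4.5]); the cube at (4, 8) is present — its section is the full 7.5×30 rectangle (perimeter 75.00 mm); Taking the first minus the rest: starting from the r=9 sphere, the 7.5×30 cube at (4, 8) misses the remaining region (no effect) — boundary = 55.09 mm. Overall, the cross-section is a single solid region. Total boundary length (outer) = 55.09 mm.

55.09 mm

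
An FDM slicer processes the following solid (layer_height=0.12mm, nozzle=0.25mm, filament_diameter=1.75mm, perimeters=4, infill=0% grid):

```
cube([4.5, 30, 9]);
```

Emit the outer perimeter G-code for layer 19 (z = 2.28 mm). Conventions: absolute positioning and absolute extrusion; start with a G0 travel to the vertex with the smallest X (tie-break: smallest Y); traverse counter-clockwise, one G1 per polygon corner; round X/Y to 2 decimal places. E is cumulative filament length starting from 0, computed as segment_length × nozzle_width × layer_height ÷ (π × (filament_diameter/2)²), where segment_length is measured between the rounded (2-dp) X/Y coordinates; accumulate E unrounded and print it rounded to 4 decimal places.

At z = 2.28 mm: the cube is present — its section is the full 4.5×30 rectangle. The outline is a single polygon with 4 vertices. Extrusion per mm of travel: 0.25 × 0.12 / (π × 0.875²) = 0.012473. Accumulating E over each segment gives final E = 0.8606.

G0 X0.00 Y0.00 Z2.28
G1 X4.50 Y0.00 E0.0561
G1 X4.50 Y30.00 E0.4303
G1 X0.00 Y30.00 E0.4864
G1 X0.00 Y0.00 E0.8606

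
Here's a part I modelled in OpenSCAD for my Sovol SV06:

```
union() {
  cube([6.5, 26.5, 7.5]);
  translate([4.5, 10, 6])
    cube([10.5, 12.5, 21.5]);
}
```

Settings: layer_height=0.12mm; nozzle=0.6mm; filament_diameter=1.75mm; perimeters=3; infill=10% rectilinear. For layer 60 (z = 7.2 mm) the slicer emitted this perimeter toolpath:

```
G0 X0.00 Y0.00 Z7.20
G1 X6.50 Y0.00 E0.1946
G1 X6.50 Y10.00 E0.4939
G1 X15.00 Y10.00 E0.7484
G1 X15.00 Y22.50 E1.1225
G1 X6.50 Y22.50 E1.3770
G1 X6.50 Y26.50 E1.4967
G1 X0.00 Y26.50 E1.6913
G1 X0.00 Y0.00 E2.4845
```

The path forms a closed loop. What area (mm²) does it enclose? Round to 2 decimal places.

Apply the shoelace formula to the sequence of (X, Y) vertices; enclosed area = 278.50 mm².

278.50 mm²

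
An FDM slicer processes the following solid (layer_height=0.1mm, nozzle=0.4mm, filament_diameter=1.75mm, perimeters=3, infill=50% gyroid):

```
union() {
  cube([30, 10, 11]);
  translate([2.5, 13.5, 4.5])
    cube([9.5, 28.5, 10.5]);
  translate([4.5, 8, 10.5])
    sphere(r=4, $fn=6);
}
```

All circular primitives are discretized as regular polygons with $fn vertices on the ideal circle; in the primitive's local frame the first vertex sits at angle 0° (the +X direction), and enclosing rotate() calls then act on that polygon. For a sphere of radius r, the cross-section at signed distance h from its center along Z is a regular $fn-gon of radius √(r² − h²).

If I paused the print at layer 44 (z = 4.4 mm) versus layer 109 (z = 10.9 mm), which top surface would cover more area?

layer 109 (z = 10.9 mm)

Layer 44 (z = 4.4): the cube is present — its section is the full 30×10 rectangle (area 300.00 mm²); the cube at (2.5, 13.5) is absent (z outside [4.5, 15]); the sphere at (4.5, 8) is not intersected at this z (|z−center|=6.100 > r=4); Combining (union): only the 30×10 cube is present, so the union is just that shape — area = 300.00 mm². So its area = 300.00 mm². Layer 109 (z = 10.9): the cube is present — its section is the full 30×10 rectangle (area 300.00 mm²); the cube at (2.5, 13.5) is present — its section is the full 9.5×28.5 rectangle (area 270.75 mm²); the sphere at (4.5, 8): section is a regular 6-gon, circumradius = √(r²−h²) = √(4²−0.4²) = 3.980 (area = (6/2)·3.980²·sin(360°/6) = 41.15 mm²); Combining (union): the regions partially overlap — summed areas 611.90 mm² minus the doubly-counted overlap 34.19 mm² gives 577.72 mm² — area = 577.72 mm². So its area = 577.72 mm². Layer 109 is larger (577.72 vs 300.00 mm²).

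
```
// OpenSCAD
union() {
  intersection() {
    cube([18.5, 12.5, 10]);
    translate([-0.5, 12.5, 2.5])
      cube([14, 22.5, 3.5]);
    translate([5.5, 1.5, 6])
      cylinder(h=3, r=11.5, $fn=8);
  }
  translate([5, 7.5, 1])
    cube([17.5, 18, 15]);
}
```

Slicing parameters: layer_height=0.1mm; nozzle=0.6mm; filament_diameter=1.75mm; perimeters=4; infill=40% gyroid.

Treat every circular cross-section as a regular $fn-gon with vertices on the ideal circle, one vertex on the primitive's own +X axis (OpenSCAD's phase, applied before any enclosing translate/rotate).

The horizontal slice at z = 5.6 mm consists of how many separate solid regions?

At z = 5.6 mm: the 18.5×12.5 cube contributes its full rectangle; the cube at (-0.5, 12.5) (footprint 14×22.5) is included at this height; the cylinder at (5.5, 1.5) is not intersected at this z (z outside [6, 9]); Keeping only the common overlap: at least one operand is absent at this height, so nothing remains; the cube at (5, 7.5) (footprint 17.5×18) is included at this height; Combining (union): only the 17.5×18 cube at (5, 7.5) is present, so the union is just that shape — 1 connected region. The result has 1 disconnected region.

1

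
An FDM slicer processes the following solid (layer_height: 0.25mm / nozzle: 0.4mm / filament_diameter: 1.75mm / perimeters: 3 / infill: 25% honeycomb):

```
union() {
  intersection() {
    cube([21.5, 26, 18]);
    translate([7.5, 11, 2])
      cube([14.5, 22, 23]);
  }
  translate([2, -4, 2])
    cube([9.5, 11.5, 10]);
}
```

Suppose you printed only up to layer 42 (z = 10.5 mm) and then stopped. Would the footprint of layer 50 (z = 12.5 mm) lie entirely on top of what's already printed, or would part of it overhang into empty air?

entirely on top

Compare the two slices. At z = 10.5: the cube (footprint 21.5×26) is included at this height (area 559.00 mm²); the cube at (7.5, 11) is present — its section is the full 14.5×22 rectangle (area 319.00 mm²); Keeping only the common overlap: the 14.5×22 cube at (7.5, 11) partially overlaps the 21.5×26 cube; clipping to the common part keeps 210.00 mm² — area = 210.00 mm²; the cube at (2, -4) (footprint 9.5×11.5) is included at this height (area 109.25 mm²); Combining (union): the 2 present regions are separate (no shared area or edge), so areas and boundary lengths simply add and each stays a separate island — area = 319.25 mm². At z = 12.5: the cube (footprint 21.5×26) is included at this height (area 559.00 mm²); the 14.5×22 cube at (7.5, 11) contributes its full rectangle (area 319.00 mm²); Taking the intersection: the 14.5×22 cube at (7.5, 11) partially overlaps the 21.5×26 cube; clipping to the common part keeps 210.00 mm² — area = 210.00 mm²; the cube at (2, -4) is absent (z outside [2, 12]); Combining (union): only that combined region is present, so the union is just that shape — area = 210.00 mm². Checking containment: the cross-section at z = 12.5 is a subset of the cross-section at z = 10.5.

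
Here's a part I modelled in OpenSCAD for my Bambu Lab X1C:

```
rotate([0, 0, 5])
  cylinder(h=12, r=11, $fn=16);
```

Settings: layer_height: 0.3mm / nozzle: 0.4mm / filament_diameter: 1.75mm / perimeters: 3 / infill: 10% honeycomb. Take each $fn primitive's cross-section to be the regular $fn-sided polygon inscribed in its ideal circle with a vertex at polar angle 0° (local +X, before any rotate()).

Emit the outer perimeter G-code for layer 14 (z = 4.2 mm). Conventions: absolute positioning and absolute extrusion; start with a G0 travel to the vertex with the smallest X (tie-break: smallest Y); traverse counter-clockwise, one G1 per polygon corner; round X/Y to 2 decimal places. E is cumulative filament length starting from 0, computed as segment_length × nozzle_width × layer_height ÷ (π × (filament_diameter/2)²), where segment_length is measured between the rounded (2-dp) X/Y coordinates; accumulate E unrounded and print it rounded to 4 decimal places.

G0 X-10.96 Y-0.96 Z4.20
G1 X-9.76 Y-5.08 E0.2141
G1 X-7.07 Y-8.43 E0.4284
G1 X-3.31 Y-10.49 E0.6423
G1 X0.96 Y-10.96 E0.8566
G1 X5.08 Y-9.76 E1.0707
G1 X8.43 Y-7.07 E1.2851
G1 X10.49 Y-3.31 E1.4990
G1 X10.96 Y0.96 E1.7133
G1 X9.76 Y5.08 E1.9274
G1 X7.07 Y8.43 E2.1417
G1 X3.31 Y10.49 E2.3556
G1 X-0.96 Y10.96 E2.5699
G1 X-5.08 Y9.76 E2.7840
G1 X-8.43 Y7.07 E2.9984
G1 X-10.49 Y3.31 E3.2123
G1 X-10.96 Y-0.96 E3.4266

At z = 4.2 mm: the cylinder: section is a regular 16-gon, circumradius r=11; (rotated 5° about Z; rotation is an isometry so areas/perimeters/island counts are preserved). The outline is a single polygon with 16 vertices. Extrusion per mm of travel: 0.4 × 0.3 / (π × 0.875²) = 0.049890. Accumulating E over each segment gives final E = 3.4266.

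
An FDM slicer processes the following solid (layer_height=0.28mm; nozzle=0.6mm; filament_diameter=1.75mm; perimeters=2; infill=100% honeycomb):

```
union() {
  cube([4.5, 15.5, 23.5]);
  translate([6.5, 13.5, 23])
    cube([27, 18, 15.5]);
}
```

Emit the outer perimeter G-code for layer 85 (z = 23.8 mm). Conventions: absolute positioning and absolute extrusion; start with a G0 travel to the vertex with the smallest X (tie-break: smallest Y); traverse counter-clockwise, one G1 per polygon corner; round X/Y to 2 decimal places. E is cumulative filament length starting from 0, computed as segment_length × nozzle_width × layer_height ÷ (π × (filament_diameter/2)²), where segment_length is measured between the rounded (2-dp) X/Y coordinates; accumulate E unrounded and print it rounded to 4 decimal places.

At z = 23.8 mm: the cube is absent (z outside [0, 23.5]); the cube at (6.5, 13.5) (footprint 27×18) is included at this height; Taking the union: only the 27×18 cube at (6.5, 13.5) is present, so the union is just that shape — 1 connected region. The outline is a single polygon with 4 vertices. Extrusion per mm of travel: 0.6 × 0.28 / (π × 0.875²) = 0.069846. Accumulating E over each segment gives final E = 6.2862.

G0 X6.50 Y13.50 Z23.80
G1 X33.50 Y13.50 E1.8858
G1 X33.50 Y31.50 E3.1431
G1 X6.50 Y31.50 E5.0289
G1 X6.50 Y13.50 E6.2862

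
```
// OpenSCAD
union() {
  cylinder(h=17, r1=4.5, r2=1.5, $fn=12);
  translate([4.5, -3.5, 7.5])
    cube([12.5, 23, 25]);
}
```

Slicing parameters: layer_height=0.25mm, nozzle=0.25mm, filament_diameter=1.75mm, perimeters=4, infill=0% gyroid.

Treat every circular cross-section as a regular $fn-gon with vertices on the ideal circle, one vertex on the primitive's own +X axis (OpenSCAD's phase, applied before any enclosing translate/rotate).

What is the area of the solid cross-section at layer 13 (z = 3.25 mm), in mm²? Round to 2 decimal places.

46.25 mm²

At z = 3.25 mm: the cone: at t=0.191 of its height the radius interpolates to r₁+(r₂−r₁)t = 3.926, giving a regular 12-gon of that circumradius (area = (12/2)·3.926²·sin(360°/12) = 46.25 mm²); the cube at (4.5, -3.5) does not reach this height (z outside [7.5, 32.5]); Taking the union: only the cone is present, so the union is just that shape — area = 46.25 mm². Overall, the cross-section is a single solid region. Net area = 46.25 mm².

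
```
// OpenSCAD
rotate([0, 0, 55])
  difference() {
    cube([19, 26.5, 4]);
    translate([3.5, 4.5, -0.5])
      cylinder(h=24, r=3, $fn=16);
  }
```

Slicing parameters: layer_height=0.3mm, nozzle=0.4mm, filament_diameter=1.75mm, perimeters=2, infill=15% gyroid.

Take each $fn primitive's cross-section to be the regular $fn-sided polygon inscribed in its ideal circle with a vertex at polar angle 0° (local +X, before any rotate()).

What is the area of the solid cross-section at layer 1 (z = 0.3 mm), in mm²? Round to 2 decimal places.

At z = 0.3 mm: the cube (footprint 19×26.5) is included at this height (area 503.50 mm²); the r=3 cylinder at (3.5, 4.5) contributes a regular 16-gon of circumradius 3 (area = (16/2)·3.000²·sin(360°/16) = 27.55 mm²); Subtracting the remaining from the first: starting from the 19×26.5 cube (503.50 mm²), the r=3 cylinder at (3.5, 4.5) lies wholly inside it (removes its full 27.55 mm² and its 18.73 mm outline becomes a hole wall) — area = 475.95 mm²; (rotated 55° about Z; rotation is an isometry so areas/perimeters/island counts are preserved). Overall, the cross-section is one region with 1 hole. Net area = 475.95 mm².

475.95 mm²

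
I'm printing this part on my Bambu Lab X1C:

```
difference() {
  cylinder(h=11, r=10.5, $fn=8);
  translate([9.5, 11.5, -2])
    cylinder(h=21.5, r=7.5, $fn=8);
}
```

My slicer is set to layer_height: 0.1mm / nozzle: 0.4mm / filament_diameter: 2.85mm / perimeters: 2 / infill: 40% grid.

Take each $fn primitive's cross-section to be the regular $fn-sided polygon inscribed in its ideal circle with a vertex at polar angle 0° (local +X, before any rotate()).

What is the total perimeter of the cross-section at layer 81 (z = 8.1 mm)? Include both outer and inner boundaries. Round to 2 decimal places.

At z = 8.1 mm: the r=10.5 cylinder contributes a regular 8-gon of circumradius 10.5 (perimeter = 2·8·10.500·sin(180°/8) = 64.29 mm); the r=7.5 cylinder at (9.5, 11.5) gives a regular 8-gon of circumradius 7.5 (constant along its height) (perimeter = 2·8·7.500·sin(180°/8) = 45.92 mm); After the difference (first − rest): starting from the r=10.5 cylinder, the r=7.5 cylinder at (9.5, 11.5) partially overlaps it — only the 11.57 mm² overlap (of its 159.10 mm²) is removed, clipping the outline — boundary = 64.29 mm. Overall, the cross-section is a single solid region. Total boundary length (outer) = 64.29 mm.

64.29 mm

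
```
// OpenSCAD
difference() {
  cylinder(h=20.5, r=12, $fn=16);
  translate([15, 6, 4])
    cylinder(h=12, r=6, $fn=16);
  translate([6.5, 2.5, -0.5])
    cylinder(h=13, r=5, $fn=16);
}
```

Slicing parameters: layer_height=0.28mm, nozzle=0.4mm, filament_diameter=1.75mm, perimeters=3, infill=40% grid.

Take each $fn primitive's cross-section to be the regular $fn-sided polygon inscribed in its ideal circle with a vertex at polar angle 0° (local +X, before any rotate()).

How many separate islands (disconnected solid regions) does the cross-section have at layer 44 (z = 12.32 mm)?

At z = 12.32 mm: the cylinder: section is a regular 16-gon, circumradius r=12; the r=6 cylinder at (15, 6) contributes a regular 16-gon of circumradius 6; the cylinder at (6.5, 2.5): section is a regular 16-gon, circumradius r=5; After the difference (first − rest): starting from the r=12 cylinder, the r=6 cylinder at (15, 6) partially overlaps it — only the 7.37 mm² overlap (of its 110.21 mm²) is removed, clipping the outline; the r=5 cylinder at (6.5, 2.5) partially overlaps it — only the 70.02 mm² overlap (of its 76.54 mm²) is removed, clipping the outline — 1 connected region. Overall, the cross-section is a single solid region. Island count = 1.

1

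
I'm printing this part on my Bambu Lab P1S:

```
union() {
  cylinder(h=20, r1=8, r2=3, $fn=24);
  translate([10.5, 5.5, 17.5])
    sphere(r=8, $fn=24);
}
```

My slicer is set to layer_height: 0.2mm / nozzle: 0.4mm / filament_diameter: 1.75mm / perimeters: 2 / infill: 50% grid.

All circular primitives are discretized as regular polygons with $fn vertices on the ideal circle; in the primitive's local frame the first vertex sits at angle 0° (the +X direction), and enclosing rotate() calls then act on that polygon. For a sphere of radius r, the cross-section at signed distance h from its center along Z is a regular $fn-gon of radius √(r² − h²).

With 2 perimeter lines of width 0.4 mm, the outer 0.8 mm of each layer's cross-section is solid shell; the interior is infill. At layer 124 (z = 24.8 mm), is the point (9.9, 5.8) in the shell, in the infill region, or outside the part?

infill

At z = 24.8 mm: the cone is absent (z outside [0, 20]); the r=8 sphere at (10.5, 5.5) slices to a regular 24-gon of circumradius 3.273 (√(r²−h²) with h=7.3 from center); Merging all regions: only the r=8 sphere at (10.5, 5.5) is present, so the union is just that shape — 1 connected region. Overall, the cross-section is a single solid region. The nearest boundary edge runs (7.67, 7.14)→(7.34, 6.35); distance from the point to it = 2.58 mm. The point is inside the cross-section and 2.58 mm from the nearest boundary — more than the 0.8 mm shell width (2 × 0.4), so it's in the infill interior.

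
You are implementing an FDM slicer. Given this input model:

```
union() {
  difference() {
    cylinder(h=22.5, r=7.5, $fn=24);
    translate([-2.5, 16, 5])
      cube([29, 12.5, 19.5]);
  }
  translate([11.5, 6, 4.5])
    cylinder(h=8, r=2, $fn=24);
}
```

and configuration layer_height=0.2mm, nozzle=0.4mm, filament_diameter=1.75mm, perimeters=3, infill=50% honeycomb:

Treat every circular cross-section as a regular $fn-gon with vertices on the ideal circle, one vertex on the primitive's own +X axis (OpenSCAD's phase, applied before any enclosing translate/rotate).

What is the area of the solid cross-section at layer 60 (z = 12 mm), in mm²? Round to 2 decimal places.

At z = 12 mm: the cylinder: section is a regular 24-gon, circumradius r=7.5 (area = (24/2)·7.500²·sin(360°/24) = 174.70 mm²); the cube at (-2.5, 16) (footprint 29×12.5) is included at this height (area 362.50 mm²); Subtracting the remaining from the first: starting from the r=7.5 cylinder (174.70 mm²), the 29×12.5 cube at (-2.5, 16) misses the remaining region (no effect) — area = 174.70 mm²; the r=2 cylinder at (11.5, 6) gives a regular 24-gon of circumradius 2 (constant along its height) (area = (24/2)·2.000²·sin(360°/24) = 12.42 mm²); Combining (union): the 2 present regions are separate (no shared area or edge), so areas and boundary lengths simply add and each stays a separate island — area = 187.13 mm². Overall, the cross-section has 2 separate islands. Net area = 187.13 mm².

187.13 mm²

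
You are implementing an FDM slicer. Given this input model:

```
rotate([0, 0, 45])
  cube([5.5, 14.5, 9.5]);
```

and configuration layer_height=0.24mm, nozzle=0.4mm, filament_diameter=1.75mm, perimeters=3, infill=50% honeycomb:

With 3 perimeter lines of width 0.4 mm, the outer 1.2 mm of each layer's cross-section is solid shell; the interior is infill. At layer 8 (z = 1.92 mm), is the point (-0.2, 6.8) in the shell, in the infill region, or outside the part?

shell

At z = 1.92 mm: the cube is present — its section is the full 5.5×14.5 rectangle; (rotated 45° about Z; rotation is an isometry so areas/perimeters/island counts are preserved). Overall, the cross-section is a single solid region. Undo the 45° rotation: the query point maps to (4.667, 4.950) in the un-rotated model frame. The nearest boundary edge runs (5.50, 0.00)→(5.50, 14.50); distance from the point to it = 0.83 mm. The point is inside the cross-section, 0.83 mm from the nearest boundary — within the 1.2 mm shell band (3 × 0.4).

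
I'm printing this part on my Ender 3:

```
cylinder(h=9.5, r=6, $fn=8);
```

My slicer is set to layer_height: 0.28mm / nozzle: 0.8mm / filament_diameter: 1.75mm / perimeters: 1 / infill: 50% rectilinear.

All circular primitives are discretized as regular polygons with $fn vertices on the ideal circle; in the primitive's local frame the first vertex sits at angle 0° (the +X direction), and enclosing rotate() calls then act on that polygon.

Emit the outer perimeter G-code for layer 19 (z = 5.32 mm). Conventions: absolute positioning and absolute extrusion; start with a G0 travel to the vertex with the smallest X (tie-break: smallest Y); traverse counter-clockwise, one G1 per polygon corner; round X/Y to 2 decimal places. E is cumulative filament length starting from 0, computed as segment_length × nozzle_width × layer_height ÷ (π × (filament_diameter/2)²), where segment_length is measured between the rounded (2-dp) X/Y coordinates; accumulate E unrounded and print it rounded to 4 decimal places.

G0 X-6.00 Y0.00 Z5.32
G1 X-4.24 Y-4.24 E0.4275
G1 X0.00 Y-6.00 E0.8551
G1 X4.24 Y-4.24 E1.2826
G1 X6.00 Y0.00 E1.7101
G1 X4.24 Y4.24 E2.1377
G1 X0.00 Y6.00 E2.5652
G1 X-4.24 Y4.24 E2.9927
G1 X-6.00 Y0.00 E3.4203

At z = 5.32 mm: the cylinder: section is a regular 8-gon, circumradius r=6. The outline is a single polygon with 8 vertices. Extrusion per mm of travel: 0.8 × 0.28 / (π × 0.875²) = 0.093128. Accumulating E over each segment gives final E = 3.4203.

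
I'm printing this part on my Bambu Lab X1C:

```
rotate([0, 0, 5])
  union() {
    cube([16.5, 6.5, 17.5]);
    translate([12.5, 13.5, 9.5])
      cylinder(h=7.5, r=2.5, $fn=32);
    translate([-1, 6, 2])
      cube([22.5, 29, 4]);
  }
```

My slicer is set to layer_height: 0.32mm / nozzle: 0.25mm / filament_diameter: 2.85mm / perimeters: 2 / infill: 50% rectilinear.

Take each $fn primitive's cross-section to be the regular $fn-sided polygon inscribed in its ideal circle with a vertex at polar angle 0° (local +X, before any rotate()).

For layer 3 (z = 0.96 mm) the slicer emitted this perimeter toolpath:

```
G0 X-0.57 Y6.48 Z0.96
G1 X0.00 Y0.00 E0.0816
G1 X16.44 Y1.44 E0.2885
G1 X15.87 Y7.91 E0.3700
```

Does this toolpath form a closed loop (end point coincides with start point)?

Start point (G0): (-0.57, 6.48). End point (last G1): the path does not return to the start — open.

no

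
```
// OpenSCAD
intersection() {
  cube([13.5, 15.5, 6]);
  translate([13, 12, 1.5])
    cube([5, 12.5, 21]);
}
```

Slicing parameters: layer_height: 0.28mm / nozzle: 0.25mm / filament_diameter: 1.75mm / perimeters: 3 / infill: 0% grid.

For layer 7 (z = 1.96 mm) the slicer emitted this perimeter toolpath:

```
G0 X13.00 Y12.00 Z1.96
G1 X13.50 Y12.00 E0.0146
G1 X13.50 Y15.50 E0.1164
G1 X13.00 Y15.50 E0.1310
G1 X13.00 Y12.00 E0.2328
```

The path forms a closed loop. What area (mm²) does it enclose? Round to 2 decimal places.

1.75 mm²

Apply the shoelace formula to the sequence of (X, Y) vertices; enclosed area = 1.75 mm².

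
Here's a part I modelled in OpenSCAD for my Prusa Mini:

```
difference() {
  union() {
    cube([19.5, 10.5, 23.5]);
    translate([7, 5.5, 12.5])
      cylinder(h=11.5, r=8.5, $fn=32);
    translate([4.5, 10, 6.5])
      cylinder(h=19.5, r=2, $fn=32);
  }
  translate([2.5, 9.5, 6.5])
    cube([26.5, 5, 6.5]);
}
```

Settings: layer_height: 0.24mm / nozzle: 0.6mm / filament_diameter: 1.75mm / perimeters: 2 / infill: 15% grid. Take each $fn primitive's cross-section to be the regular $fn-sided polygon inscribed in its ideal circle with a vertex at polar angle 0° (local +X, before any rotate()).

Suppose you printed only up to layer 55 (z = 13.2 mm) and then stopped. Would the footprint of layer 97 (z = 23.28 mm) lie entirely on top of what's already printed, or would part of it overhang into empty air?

Compare the two slices. At z = 13.2: the 19.5×10.5 cube contributes its full rectangle (area 204.75 mm²); the r=8.5 cylinder at (7, 5.5) contributes a regular 32-gon of circumradius 8.5 (area = (32/2)·8.500²·sin(360°/32) = 225.52 mm²); the r=2 cylinder at (4.5, 10) gives a regular 32-gon of circumradius 2 (constant along its height) (area = (32/2)·2.000²·sin(360°/32) = 12.49 mm²); Merging all regions: the regions partially overlap — summed areas 442.76 mm² minus the doubly-counted overlap 168.61 mm² gives 274.15 mm² — area = 274.15 mm²; the cube at (2.5, 9.5) does not reach this height (z outside [6.5, 13]); Taking the first minus the rest: none of the subtracted shapes is present at this height, so the result so far is unchanged — area = 274.15 mm². At z = 23.28: the cube (footprint 19.5×10.5) is included at this height (area 204.75 mm²); the r=8.5 cylinder at (7, 5.5) gives a regular 32-gon of circumradius 8.5 (constant along its height) (area = (32/2)·8.500²·sin(360°/32) = 225.52 mm²); the cylinder at (4.5, 10): section is a regular 32-gon, circumradius r=2 (area = (32/2)·2.000²·sin(360°/32) = 12.49 mm²); Merging all regions: the regions partially overlap — summed areas 442.76 mm² minus the doubly-counted overlap 168.61 mm² gives 274.15 mm² — area = 274.15 mm²; the cube at (2.5, 9.5) does not reach this height (z outside [6.5, 13]); After the difference (first − rest): none of the subtracted shapes is present at this height, so that combined region is unchanged — area = 274.15 mm². Checking containment: the cross-section at z = 23.28 is a subset of the cross-section at z = 13.2.

entirely on top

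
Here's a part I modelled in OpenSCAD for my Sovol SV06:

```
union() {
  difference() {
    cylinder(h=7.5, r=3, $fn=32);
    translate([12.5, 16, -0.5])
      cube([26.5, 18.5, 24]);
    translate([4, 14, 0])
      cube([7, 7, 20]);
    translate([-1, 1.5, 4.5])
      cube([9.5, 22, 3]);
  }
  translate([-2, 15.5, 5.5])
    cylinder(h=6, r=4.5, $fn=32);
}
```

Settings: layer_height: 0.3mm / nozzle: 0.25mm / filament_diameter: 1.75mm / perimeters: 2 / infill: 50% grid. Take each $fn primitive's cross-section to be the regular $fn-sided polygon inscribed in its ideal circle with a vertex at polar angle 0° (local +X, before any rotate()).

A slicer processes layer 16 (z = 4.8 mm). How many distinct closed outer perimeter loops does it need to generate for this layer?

At z = 4.8 mm: the r=3 cylinder gives a regular 32-gon of circumradius 3 (constant along its height); the cube at (12.5, 16) (footprint 26.5×18.5) is included at this height; the 7×7 cube at (4, 14) contributes its full rectangle; the 9.5×22 cube at (-1, 1.5) contributes its full rectangle; Subtracting the remaining from the first: starting from the r=3 cylinder, the 26.5×18.5 cube at (12.5, 16) misses the remaining region (no effect); the 7×7 cube at (4, 14) misses the remaining region (no effect); the 9.5×22 cube at (-1, 1.5) partially overlaps it — only the 4.17 mm² overlap (of its 209.00 mm²) is removed, clipping the outline — 1 connected region; the cylinder at (-2, 15.5) is absent (z outside [5.5, 11.5]); Combining (union): only that combined region is present, so the union is just that shape — 1 connected region. The result has 1 disconnected region.

1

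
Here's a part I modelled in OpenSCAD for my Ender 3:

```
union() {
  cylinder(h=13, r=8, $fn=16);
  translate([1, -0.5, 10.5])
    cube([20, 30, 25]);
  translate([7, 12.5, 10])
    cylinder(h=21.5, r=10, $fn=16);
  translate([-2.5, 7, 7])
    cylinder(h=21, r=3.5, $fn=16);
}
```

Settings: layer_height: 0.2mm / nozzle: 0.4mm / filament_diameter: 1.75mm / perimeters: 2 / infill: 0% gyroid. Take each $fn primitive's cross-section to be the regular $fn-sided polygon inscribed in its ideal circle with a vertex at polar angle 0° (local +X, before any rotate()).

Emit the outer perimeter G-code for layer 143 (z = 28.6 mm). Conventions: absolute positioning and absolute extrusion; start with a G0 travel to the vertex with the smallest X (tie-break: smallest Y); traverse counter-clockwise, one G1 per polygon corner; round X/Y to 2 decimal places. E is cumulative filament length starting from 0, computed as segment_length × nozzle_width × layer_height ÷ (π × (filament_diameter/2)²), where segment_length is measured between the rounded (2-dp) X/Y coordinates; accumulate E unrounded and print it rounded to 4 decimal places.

At z = 28.6 mm: the cylinder is absent (z outside [0, 13]); the 20×30 cube at (1, -0.5) contributes its full rectangle; the r=10 cylinder at (7, 12.5) gives a regular 16-gon of circumradius 10 (constant along its height); the cylinder at (-2.5, 7) does not reach this height (z outside [7, 28]); Taking the union: the regions partially overlap (shared area 263.70 mm²), so overlapping operands fuse into one piece — 1 connected region. The outline is a single polygon with 11 vertices. Extrusion per mm of travel: 0.4 × 0.2 / (π × 0.875²) = 0.033260. Accumulating E over each segment gives final E = 3.4128.

G0 X-3.00 Y12.50 Z28.60
G1 X-2.24 Y8.67 E0.1299
G1 X-0.07 Y5.43 E0.2596
G1 X1.00 Y4.71 E0.3025
G1 X1.00 Y-0.50 E0.4758
G1 X21.00 Y-0.50 E1.1410
G1 X21.00 Y29.50 E2.1388
G1 X1.00 Y29.50 E2.8040
G1 X1.00 Y20.29 E3.1103
G1 X-0.07 Y19.57 E3.1532
G1 X-2.24 Y16.33 E3.2829
G1 X-3.00 Y12.50 E3.4128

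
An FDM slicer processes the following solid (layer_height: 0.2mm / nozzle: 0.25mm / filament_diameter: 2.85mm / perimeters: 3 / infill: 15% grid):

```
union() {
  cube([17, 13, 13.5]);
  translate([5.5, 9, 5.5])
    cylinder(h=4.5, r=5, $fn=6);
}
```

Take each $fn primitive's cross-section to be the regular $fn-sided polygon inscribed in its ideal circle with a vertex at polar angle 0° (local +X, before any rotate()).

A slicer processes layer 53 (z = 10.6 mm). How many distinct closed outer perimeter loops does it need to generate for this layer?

At z = 10.6 mm: the cube is present — its section is the full 17×13 rectangle; the cylinder at (5.5, 9) is absent (z outside [5.5, 10]); Merging all regions: only the 17×13 cube is present, so the union is just that shape — 1 connected region. The result has 1 disconnected region.

1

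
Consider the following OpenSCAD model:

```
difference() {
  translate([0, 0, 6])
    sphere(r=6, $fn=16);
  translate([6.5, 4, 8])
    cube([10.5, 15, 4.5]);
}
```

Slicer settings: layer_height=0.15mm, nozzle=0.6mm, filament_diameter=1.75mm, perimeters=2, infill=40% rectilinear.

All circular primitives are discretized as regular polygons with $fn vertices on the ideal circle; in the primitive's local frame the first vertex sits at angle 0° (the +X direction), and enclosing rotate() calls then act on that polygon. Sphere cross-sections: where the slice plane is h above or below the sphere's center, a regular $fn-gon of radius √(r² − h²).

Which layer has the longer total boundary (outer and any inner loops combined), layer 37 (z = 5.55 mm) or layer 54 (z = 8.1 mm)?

Layer 37 (z = 5.55): the sphere: section is a regular 16-gon, circumradius = √(r²−h²) = √(6²−0.45²) = 5.983 (perimeter = 2·16·5.983·sin(180°/16) = 37.35 mm); the cube at (6.5, 4) is absent (z outside [8, 12.5]); Subtracting the remaining from the first: none of the subtracted shapes is present at this height, so the r=6 sphere is unchanged — boundary = 37.35 mm. So its perimeter = 37.35 mm. Layer 54 (z = 8.1): the r=6 sphere contributes a regular 16-gon of circumradius √(6²−2.1²) = 5.620 (perimeter = 2·16·5.620·sin(180°/16) = 35.09 mm); the cube at (6.5, 4) (footprint 10.5×15) is included at this height (perimeter 51.00 mm); Taking the first minus the rest: starting from the r=6 sphere, the 10.5×15 cube at (6.5, 4) misses the remaining region (no effect) — boundary = 35.09 mm. So its perimeter = 35.09 mm. Layer 37 is larger (37.35 vs 35.09 mm).

layer 37 (z = 5.55 mm)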